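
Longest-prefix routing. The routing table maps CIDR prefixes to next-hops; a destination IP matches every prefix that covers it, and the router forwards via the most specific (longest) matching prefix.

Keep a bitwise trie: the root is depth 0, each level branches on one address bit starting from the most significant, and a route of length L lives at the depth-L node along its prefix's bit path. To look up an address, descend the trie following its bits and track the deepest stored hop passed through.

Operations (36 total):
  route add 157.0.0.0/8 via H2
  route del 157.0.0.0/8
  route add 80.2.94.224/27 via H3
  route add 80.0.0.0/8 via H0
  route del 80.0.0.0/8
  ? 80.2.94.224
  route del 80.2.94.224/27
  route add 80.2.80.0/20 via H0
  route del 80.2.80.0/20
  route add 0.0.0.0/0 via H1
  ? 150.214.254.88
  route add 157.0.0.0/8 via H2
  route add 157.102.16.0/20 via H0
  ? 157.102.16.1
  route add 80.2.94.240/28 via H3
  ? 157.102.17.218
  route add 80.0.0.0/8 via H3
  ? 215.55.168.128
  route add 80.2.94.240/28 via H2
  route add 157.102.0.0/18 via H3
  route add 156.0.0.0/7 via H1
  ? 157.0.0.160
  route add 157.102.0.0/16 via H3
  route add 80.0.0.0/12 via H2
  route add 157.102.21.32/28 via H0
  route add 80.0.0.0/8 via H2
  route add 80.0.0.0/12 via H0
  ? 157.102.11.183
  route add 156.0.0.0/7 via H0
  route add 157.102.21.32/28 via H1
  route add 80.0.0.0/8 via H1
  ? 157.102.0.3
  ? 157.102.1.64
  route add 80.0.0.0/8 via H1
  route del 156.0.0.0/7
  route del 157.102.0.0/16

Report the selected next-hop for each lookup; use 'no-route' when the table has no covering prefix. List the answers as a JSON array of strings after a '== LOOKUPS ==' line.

Apply in order:
  + 157.0.0.0/8 (H2) depth=8
  - 157.0.0.0/8 clear@8
  + 80.2.94.224/27 (H3) depth=27
  + 80.0.0.0/8 (H0) depth=8
  - 80.0.0.0/8 clear@8
  ? 80.2.94.224  path d0:-→d1:-→d2:-→d3:-→d4:-→d5:-→d6:-→d7:-→d8:-→d9:-→d10:-→d11:-→d12:-→d13:-→d14:-→d15:-→d16:-→d17:-→d18:-→d19:-→d20:-→d21:-→d22:-→d23:-→d24:-→d25:-→d26:-→d27:H3  best=H3
  - 80.2.94.224/27 clear@27
  + 80.2.80.0/20 (H0) depth=20
  - 80.2.80.0/20 clear@20
  + 0.0.0.0/0 (H1) depth=0
  ? 150.214.254.88  path d0:H1→d1:-→d2:-→d3:-→d4:-  best=H1
  + 157.0.0.0/8 (H2) depth=8
  + 157.102.16.0/20 (H0) depth=20
  ? 157.102.16.1  path d0:H1→d1:-→d2:-→d3:-→d4:-→d5:-→d6:-→d7:-→d8:H2→d9:-→d10:-→d11:-→d12:-→d13:-→d14:-→d15:-→d16:-→d17:-→d18:-→d19:-→d20:H0  best=H0
  + 80.2.94.240/28 (H3) depth=28
  ? 157.102.17.218  path d0:H1→d1:-→d2:-→d3:-→d4:-→d5:-→d6:-→d7:-→d8:H2→d9:-→d10:-→d11:-→d12:-→d13:-→d14:-→d15:-→d16:-→d17:-→d18:-→d19:-→d20:H0  best=H0
  + 80.0.0.0/8 (H3) depth=8
  ? 215.55.168.128  path d0:H1→d1:-  best=H1
  + 80.2.94.240/28 (H2) depth=28
  + 157.102.0.0/18 (H3) depth=18
  + 156.0.0.0/7 (H1) depth=7
  ? 157.0.0.160  path d0:H1→d1:-→d2:-→d3:-→d4:-→d5:-→d6:-→d7:H1→d8:H2→d9:-  best=H2
  + 157.102.0.0/16 (H3) depth=16
  + 80.0.0.0/12 (H2) depth=12
  + 157.102.21.32/28 (H0) depth=28
  + 80.0.0.0/8 (H2) depth=8
  + 80.0.0.0/12 (H0) depth=12
  ? 157.102.11.183  path d0:H1→d1:-→d2:-→d3:-→d4:-→d5:-→d6:-→d7:H1→d8:H2→d9:-→d10:-→d11:-→d12:-→d13:-→d14:-→d15:-→d16:H3→d17:-→d18:H3→d19:-  best=H3
  + 156.0.0.0/7 (H0) depth=7
  + 157.102.21.32/28 (H1) depth=28
  + 80.0.0.0/8 (H1) depth=8
  ? 157.102.0.3  path d0:H1→d1:-→d2:-→d3:-→d4:-→d5:-→d6:-→d7:H0→d8:H2→d9:-→d10:-→d11:-→d12:-→d13:-→d14:-→d15:-→d16:H3→d17:-→d18:H3→d19:-  best=H3
  ? 157.102.1.64  path d0:H1→d1:-→d2:-→d3:-→d4:-→d5:-→d6:-→d7:H0→d8:H2→d9:-→d10:-→d11:-→d12:-→d13:-→d14:-→d15:-→d16:H3→d17:-→d18:H3→d19:-  best=H3
  + 80.0.0.0/8 (H1) depth=8
  - 156.0.0.0/7 clear@7
  - 157.102.0.0/16 clear@16

== LOOKUPS ==
["H3","H1","H0","H0","H1","H2","H3","H3","H3"]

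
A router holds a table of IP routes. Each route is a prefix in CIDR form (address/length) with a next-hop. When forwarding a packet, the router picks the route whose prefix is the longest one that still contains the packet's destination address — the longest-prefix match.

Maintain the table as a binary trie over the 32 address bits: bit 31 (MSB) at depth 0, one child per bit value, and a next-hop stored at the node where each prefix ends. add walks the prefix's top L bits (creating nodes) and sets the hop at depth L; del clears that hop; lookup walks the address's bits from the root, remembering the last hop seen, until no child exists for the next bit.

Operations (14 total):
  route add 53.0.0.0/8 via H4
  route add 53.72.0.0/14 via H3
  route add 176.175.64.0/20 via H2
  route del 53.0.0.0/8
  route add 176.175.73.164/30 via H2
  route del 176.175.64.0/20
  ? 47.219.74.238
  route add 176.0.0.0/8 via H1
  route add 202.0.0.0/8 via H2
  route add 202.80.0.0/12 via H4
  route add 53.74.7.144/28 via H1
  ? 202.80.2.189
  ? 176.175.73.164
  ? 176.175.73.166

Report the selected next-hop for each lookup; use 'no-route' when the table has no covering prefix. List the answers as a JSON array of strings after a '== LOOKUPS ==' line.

Apply in order:
  + 53.0.0.0/8 (H4) depth=8
  + 53.72.0.0/14 (H3) depth=14
  + 176.175.64.0/20 (H2) depth=20
  - 53.0.0.0/8 clear@8
  + 176.175.73.164/30 (H2) depth=30
  - 176.175.64.0/20 clear@20
  Q 47.219.74.238: descend 001 ; hops seen [∅] ; pick no-route
  + 176.0.0.0/8 (H1) depth=8
  + 202.0.0.0/8 (H2) depth=8
  + 202.80.0.0/12 (H4) depth=12
  + 53.74.7.144/28 (H1) depth=28
  Q 202.80.2.189: descend 110010100101 ; hops seen [H2,H4] ; pick H4
  Q 176.175.73.164: descend 101100001010111101001001101001 ; hops seen [H1,H2] ; pick H2
  Q 176.175.73.166: descend 101100001010111101001001101001 ; hops seen [H1,H2] ; pick H2

== LOOKUPS ==
["no-route","H4","H2","H2"]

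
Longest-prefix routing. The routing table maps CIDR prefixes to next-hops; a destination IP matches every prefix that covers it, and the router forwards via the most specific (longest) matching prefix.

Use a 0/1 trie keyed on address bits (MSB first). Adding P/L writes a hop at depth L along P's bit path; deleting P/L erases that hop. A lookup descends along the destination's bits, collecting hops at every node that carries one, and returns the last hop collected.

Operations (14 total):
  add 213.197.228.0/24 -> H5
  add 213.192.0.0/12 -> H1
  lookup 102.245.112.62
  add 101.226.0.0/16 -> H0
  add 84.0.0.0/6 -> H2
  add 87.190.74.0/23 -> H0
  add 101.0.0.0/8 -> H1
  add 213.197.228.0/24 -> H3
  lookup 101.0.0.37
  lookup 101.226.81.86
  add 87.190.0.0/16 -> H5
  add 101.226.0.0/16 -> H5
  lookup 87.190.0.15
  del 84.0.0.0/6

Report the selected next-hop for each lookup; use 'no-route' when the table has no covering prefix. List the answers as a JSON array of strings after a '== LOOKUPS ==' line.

Trace:
  add 213.197.228.0/24 -> H5 at depth 24
  add 213.192.0.0/12 -> H1 at depth 12
  Q 102.245.112.62: descend ε ; hops seen [∅] ; pick no-route
  add 101.226.0.0/16 -> H0 at depth 16
  add 84.0.0.0/6 -> H2 at depth 6
  add 87.190.74.0/23 -> H0 at depth 23
  add 101.0.0.0/8 -> H1 at depth 8
  add 213.197.228.0/24 -> H3 at depth 24
  Q 101.0.0.37: descend 01100101 ; hops seen [H1] ; pick H1
  Q 101.226.81.86: descend 0110010111100010 ; hops seen [H1,H0] ; pick H0
  add 87.190.0.0/16 -> H5 at depth 16
  add 101.226.0.0/16 -> H5 at depth 16
  Q 87.190.0.15: descend 01010111101111100 ; hops seen [H2,H5] ; pick H5
  del 84.0.0.0/6 (clear depth 6)

== LOOKUPS ==
["no-route","H1","H0","H5"]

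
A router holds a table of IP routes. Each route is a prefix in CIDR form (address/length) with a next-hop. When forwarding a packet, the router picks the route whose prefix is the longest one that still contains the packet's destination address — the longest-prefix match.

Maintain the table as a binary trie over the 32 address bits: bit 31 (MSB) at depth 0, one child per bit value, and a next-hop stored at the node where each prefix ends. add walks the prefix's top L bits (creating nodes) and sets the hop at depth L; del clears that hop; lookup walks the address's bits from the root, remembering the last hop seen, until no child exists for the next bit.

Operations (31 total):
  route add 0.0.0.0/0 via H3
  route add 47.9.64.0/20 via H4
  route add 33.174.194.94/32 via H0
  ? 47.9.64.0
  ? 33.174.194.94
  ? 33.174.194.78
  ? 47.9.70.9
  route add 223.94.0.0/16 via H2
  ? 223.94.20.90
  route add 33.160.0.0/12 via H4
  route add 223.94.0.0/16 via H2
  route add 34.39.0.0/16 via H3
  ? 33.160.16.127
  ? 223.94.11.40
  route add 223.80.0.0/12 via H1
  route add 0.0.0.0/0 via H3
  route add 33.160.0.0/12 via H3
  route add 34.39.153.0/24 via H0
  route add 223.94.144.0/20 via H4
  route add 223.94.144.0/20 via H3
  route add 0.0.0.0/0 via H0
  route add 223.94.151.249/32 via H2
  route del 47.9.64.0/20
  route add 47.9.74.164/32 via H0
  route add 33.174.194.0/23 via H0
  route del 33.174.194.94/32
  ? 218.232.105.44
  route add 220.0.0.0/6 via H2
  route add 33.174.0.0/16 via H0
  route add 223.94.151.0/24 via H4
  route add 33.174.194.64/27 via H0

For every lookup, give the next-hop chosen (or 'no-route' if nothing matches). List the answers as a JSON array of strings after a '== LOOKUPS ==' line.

Trace:
  add 0.0.0.0/0 -> H3 at depth 0
  add 47.9.64.0/20 -> H4 at depth 20
  add 33.174.194.94/32 -> H0 at depth 32
  lookup 47.9.64.0: bits 00101111000010010100 walk d0:H3→d1:-→d2:-→d3:-→d4:-→d5:-→d6:-→d7:-→d8:-→d9:-→d10:-→d11:-→d12:-→d13:-→d14:-→d15:-→d16:-→d17:-→d18:-→d19:-→d20:H4 -> H4
  lookup 33.174.194.94: bits 00100001101011101100001001011110 walk d0:H3→d1:-→d2:-→d3:-→d4:-→d5:-→d6:-→d7:-→d8:-→d9:-→d10:-→d11:-→d12:-→d13:-→d14:-→d15:-→d16:-→d17:-→d18:-→d19:-→d20:-→d21:-→d22:-→d23:-→d24:-→d25:-→d26:-→d27:-→d28:-→d29:-→d30:-→d31:-→d32:H0 -> H0
  lookup 33.174.194.78: bits 001000011010111011000010010 walk d0:H3→d1:-→d2:-→d3:-→d4:-→d5:-→d6:-→d7:-→d8:-→d9:-→d10:-→d11:-→d12:-→d13:-→d14:-→d15:-→d16:-→d17:-→d18:-→d19:-→d20:-→d21:-→d22:-→d23:-→d24:-→d25:-→d26:-→d27:- -> H3
  lookup 47.9.70.9: bits 00101111000010010100 walk d0:H3→d1:-→d2:-→d3:-→d4:-→d5:-→d6:-→d7:-→d8:-→d9:-→d10:-→d11:-→d12:-→d13:-→d14:-→d15:-→d16:-→d17:-→d18:-→d19:-→d20:H4 -> H4
  add 223.94.0.0/16 -> H2 at depth 16
  lookup 223.94.20.90: bits 1101111101011110 walk d0:H3→d1:-→d2:-→d3:-→d4:-→d5:-→d6:-→d7:-→d8:-→d9:-→d10:-→d11:-→d12:-→d13:-→d14:-→d15:-→d16:H2 -> H2
  add 33.160.0.0/12 -> H4 at depth 12
  add 223.94.0.0/16 -> H2 at depth 16
  add 34.39.0.0/16 -> H3 at depth 16
  lookup 33.160.16.127: bits 001000011010 walk d0:H3→d1:-→d2:-→d3:-→d4:-→d5:-→d6:-→d7:-→d8:-→d9:-→d10:-→d11:-→d12:H4 -> H4
  lookup 223.94.11.40: bits 1101111101011110 walk d0:H3→d1:-→d2:-→d3:-→d4:-→d5:-→d6:-→d7:-→d8:-→d9:-→d10:-→d11:-→d12:-→d13:-→d14:-→d15:-→d16:H2 -> H2
  add 223.80.0.0/12 -> H1 at depth 12
  add 0.0.0.0/0 -> H3 at depth 0
  add 33.160.0.0/12 -> H3 at depth 12
  add 34.39.153.0/24 -> H0 at depth 24
  add 223.94.144.0/20 -> H4 at depth 20
  add 223.94.144.0/20 -> H3 at depth 20
  add 0.0.0.0/0 -> H0 at depth 0
  add 223.94.151.249/32 -> H2 at depth 32
  del 47.9.64.0/20 (clear depth 20)
  add 47.9.74.164/32 -> H0 at depth 32
  add 33.174.194.0/23 -> H0 at depth 23
  del 33.174.194.94/32 (clear depth 32)
  lookup 218.232.105.44: bits 11011 walk d0:H0→d1:-→d2:-→d3:-→d4:-→d5:- -> H0
  add 220.0.0.0/6 -> H2 at depth 6
  add 33.174.0.0/16 -> H0 at depth 16
  add 223.94.151.0/24 -> H4 at depth 24
  add 33.174.194.64/27 -> H0 at depth 27

== LOOKUPS ==
["H4","H0","H3","H4","H2","H4","H2","H0"]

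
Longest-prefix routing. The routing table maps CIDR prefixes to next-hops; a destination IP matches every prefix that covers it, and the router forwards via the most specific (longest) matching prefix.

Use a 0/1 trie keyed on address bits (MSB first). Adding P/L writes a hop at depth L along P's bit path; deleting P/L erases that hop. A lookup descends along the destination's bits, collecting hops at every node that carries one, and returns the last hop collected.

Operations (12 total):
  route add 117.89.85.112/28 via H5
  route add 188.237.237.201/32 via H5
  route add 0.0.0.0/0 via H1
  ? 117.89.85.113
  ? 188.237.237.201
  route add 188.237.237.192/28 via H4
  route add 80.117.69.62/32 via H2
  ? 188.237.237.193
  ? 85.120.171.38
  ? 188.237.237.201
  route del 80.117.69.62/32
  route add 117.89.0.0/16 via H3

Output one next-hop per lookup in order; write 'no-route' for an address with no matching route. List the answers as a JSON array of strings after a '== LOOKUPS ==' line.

Apply in order:
  + 117.89.85.112/28 (H5) depth=28
  + 188.237.237.201/32 (H5) depth=32
  + 0.0.0.0/0 (H1) depth=0
  lookup 117.89.85.113: bits 0111010101011001010101010111 walk d0:H1→d1:-→d2:-→d3:-→d4:-→d5:-→d6:-→d7:-→d8:-→d9:-→d10:-→d11:-→d12:-→d13:-→d14:-→d15:-→d16:-→d17:-→d18:-→d19:-→d20:-→d21:-→d22:-→d23:-→d24:-→d25:-→d26:-→d27:-→d28:H5 -> H5
  lookup 188.237.237.201: bits 10111100111011011110110111001001 walk d0:H1→d1:-→d2:-→d3:-→d4:-→d5:-→d6:-→d7:-→d8:-→d9:-→d10:-→d11:-→d12:-→d13:-→d14:-→d15:-→d16:-→d17:-→d18:-→d19:-→d20:-→d21:-→d22:-→d23:-→d24:-→d25:-→d26:-→d27:-→d28:-→d29:-→d30:-→d31:-→d32:H5 -> H5
  + 188.237.237.192/28 (H4) depth=28
  + 80.117.69.62/32 (H2) depth=32
  lookup 188.237.237.193: bits 1011110011101101111011011100 walk d0:H1→d1:-→d2:-→d3:-→d4:-→d5:-→d6:-→d7:-→d8:-→d9:-→d10:-→d11:-→d12:-→d13:-→d14:-→d15:-→d16:-→d17:-→d18:-→d19:-→d20:-→d21:-→d22:-→d23:-→d24:-→d25:-→d26:-→d27:-→d28:H4 -> H4
  lookup 85.120.171.38: bits 01010 walk d0:H1→d1:-→d2:-→d3:-→d4:-→d5:- -> H1
  lookup 188.237.237.201: bits 10111100111011011110110111001001 walk d0:H1→d1:-→d2:-→d3:-→d4:-→d5:-→d6:-→d7:-→d8:-→d9:-→d10:-→d11:-→d12:-→d13:-→d14:-→d15:-→d16:-→d17:-→d18:-→d19:-→d20:-→d21:-→d22:-→d23:-→d24:-→d25:-→d26:-→d27:-→d28:H4→d29:-→d30:-→d31:-→d32:H5 -> H5
  - 80.117.69.62/32 clear@32
  + 117.89.0.0/16 (H3) depth=16

== LOOKUPS ==
["H5","H5","H4","H1","H5"]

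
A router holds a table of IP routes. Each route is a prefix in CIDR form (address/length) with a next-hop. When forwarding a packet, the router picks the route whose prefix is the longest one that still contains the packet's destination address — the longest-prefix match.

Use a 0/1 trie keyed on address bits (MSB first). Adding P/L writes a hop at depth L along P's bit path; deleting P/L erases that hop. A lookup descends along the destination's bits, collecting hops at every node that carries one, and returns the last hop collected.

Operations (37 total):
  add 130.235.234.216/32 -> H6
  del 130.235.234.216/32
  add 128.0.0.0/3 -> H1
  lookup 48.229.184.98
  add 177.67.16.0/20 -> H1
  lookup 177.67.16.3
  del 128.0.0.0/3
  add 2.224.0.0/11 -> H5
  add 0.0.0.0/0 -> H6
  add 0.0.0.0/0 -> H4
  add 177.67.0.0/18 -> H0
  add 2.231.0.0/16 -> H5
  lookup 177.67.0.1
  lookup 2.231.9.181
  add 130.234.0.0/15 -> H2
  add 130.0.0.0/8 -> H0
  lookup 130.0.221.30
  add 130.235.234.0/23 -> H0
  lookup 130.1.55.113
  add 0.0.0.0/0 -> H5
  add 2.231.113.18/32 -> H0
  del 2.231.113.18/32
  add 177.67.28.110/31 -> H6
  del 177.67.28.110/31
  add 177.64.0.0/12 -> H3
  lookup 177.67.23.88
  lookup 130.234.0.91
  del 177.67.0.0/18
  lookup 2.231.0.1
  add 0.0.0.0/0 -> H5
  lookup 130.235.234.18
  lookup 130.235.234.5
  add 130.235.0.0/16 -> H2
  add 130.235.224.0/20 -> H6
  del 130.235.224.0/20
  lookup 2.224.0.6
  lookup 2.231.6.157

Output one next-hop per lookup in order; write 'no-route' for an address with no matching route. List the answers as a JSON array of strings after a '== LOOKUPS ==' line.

Process each operation:
  + 130.235.234.216/32 (H6) depth=32
  del 130.235.234.216/32 (clear depth 32)
  + 128.0.0.0/3 (H1) depth=3
  ? 48.229.184.98  path d0:-  best=no-route
  + 177.67.16.0/20 (H1) depth=20
  ? 177.67.16.3  path d0:-→d1:-→d2:-→d3:-→d4:-→d5:-→d6:-→d7:-→d8:-→d9:-→d10:-→d11:-→d12:-→d13:-→d14:-→d15:-→d16:-→d17:-→d18:-→d19:-→d20:H1  best=H1
  del 128.0.0.0/3 (clear depth 3)
  + 2.224.0.0/11 (H5) depth=11
  + 0.0.0.0/0 (H6) depth=0
  + 0.0.0.0/0 (H4) depth=0
  + 177.67.0.0/18 (H0) depth=18
  + 2.231.0.0/16 (H5) depth=16
  ? 177.67.0.1  path d0:H4→d1:-→d2:-→d3:-→d4:-→d5:-→d6:-→d7:-→d8:-→d9:-→d10:-→d11:-→d12:-→d13:-→d14:-→d15:-→d16:-→d17:-→d18:H0→d19:-  best=H0
  ? 2.231.9.181  path d0:H4→d1:-→d2:-→d3:-→d4:-→d5:-→d6:-→d7:-→d8:-→d9:-→d10:-→d11:H5→d12:-→d13:-→d14:-→d15:-→d16:H5  best=H5
  + 130.234.0.0/15 (H2) depth=15
  + 130.0.0.0/8 (H0) depth=8
  ? 130.0.221.30  path d0:H4→d1:-→d2:-→d3:-→d4:-→d5:-→d6:-→d7:-→d8:H0  best=H0
  + 130.235.234.0/23 (H0) depth=23
  ? 130.1.55.113  path d0:H4→d1:-→d2:-→d3:-→d4:-→d5:-→d6:-→d7:-→d8:H0  best=H0
  + 0.0.0.0/0 (H5) depth=0
  + 2.231.113.18/32 (H0) depth=32
  del 2.231.113.18/32 (clear depth 32)
  + 177.67.28.110/31 (H6) depth=31
  del 177.67.28.110/31 (clear depth 31)
  + 177.64.0.0/12 (H3) depth=12
  ? 177.67.23.88  path d0:H5→d1:-→d2:-→d3:-→d4:-→d5:-→d6:-→d7:-→d8:-→d9:-→d10:-→d11:-→d12:H3→d13:-→d14:-→d15:-→d16:-→d17:-→d18:H0→d19:-→d20:H1  best=H1
  ? 130.234.0.91  path d0:H5→d1:-→d2:-→d3:-→d4:-→d5:-→d6:-→d7:-→d8:H0→d9:-→d10:-→d11:-→d12:-→d13:-→d14:-→d15:H2  best=H2
  del 177.67.0.0/18 (clear depth 18)
  ? 2.231.0.1  path d0:H5→d1:-→d2:-→d3:-→d4:-→d5:-→d6:-→d7:-→d8:-→d9:-→d10:-→d11:H5→d12:-→d13:-→d14:-→d15:-→d16:H5→d17:-  best=H5
  + 0.0.0.0/0 (H5) depth=0
  ? 130.235.234.18  path d0:H5→d1:-→d2:-→d3:-→d4:-→d5:-→d6:-→d7:-→d8:H0→d9:-→d10:-→d11:-→d12:-→d13:-→d14:-→d15:H2→d16:-→d17:-→d18:-→d19:-→d20:-→d21:-→d22:-→d23:H0→d24:-  best=H0
  ? 130.235.234.5  path d0:H5→d1:-→d2:-→d3:-→d4:-→d5:-→d6:-→d7:-→d8:H0→d9:-→d10:-→d11:-→d12:-→d13:-→d14:-→d15:H2→d16:-→d17:-→d18:-→d19:-→d20:-→d21:-→d22:-→d23:H0→d24:-  best=H0
  + 130.235.0.0/16 (H2) depth=16
  + 130.235.224.0/20 (H6) depth=20
  del 130.235.224.0/20 (clear depth 20)
  ? 2.224.0.6  path d0:H5→d1:-→d2:-→d3:-→d4:-→d5:-→d6:-→d7:-→d8:-→d9:-→d10:-→d11:H5→d12:-→d13:-  best=H5
  ? 2.231.6.157  path d0:H5→d1:-→d2:-→d3:-→d4:-→d5:-→d6:-→d7:-→d8:-→d9:-→d10:-→d11:H5→d12:-→d13:-→d14:-→d15:-→d16:H5→d17:-  best=H5

== LOOKUPS ==
["no-route","H1","H0","H5","H0","H0","H1","H2","H5","H0","H0","H5","H5"]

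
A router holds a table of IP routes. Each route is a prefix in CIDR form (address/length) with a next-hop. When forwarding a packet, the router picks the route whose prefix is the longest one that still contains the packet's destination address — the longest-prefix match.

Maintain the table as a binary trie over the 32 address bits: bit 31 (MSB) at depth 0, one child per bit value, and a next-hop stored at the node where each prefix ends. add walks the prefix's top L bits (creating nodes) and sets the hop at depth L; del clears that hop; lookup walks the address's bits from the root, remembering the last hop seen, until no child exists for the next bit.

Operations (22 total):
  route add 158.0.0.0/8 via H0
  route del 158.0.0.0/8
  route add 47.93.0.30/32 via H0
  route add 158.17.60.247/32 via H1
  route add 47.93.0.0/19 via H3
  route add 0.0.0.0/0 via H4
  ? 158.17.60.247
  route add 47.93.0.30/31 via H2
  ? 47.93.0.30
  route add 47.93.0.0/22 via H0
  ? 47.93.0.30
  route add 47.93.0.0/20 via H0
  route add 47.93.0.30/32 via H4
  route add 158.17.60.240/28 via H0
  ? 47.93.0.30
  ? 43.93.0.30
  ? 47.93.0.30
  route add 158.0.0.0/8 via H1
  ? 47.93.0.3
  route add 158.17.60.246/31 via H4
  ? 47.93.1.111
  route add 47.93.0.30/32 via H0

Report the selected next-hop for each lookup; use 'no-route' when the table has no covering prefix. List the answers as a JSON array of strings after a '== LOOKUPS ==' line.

Trace:
  + 158.0.0.0/8 (H0) depth=8
  - 158.0.0.0/8 clear@8
  + 47.93.0.30/32 (H0) depth=32
  + 158.17.60.247/32 (H1) depth=32
  + 47.93.0.0/19 (H3) depth=19
  + 0.0.0.0/0 (H4) depth=0
  ? 158.17.60.247  path d0:H4→d1:-→d2:-→d3:-→d4:-→d5:-→d6:-→d7:-→d8:-→d9:-→d10:-→d11:-→d12:-→d13:-→d14:-→d15:-→d16:-→d17:-→d18:-→d19:-→d20:-→d21:-→d22:-→d23:-→d24:-→d25:-→d26:-→d27:-→d28:-→d29:-→d30:-→d31:-→d32:H1  best=H1
  + 47.93.0.30/31 (H2) depth=31
  ? 47.93.0.30  path d0:H4→d1:-→d2:-→d3:-→d4:-→d5:-→d6:-→d7:-→d8:-→d9:-→d10:-→d11:-→d12:-→d13:-→d14:-→d15:-→d16:-→d17:-→d18:-→d19:H3→d20:-→d21:-→d22:-→d23:-→d24:-→d25:-→d26:-→d27:-→d28:-→d29:-→d30:-→d31:H2→d32:H0  best=H0
  + 47.93.0.0/22 (H0) depth=22
  ? 47.93.0.30  path d0:H4→d1:-→d2:-→d3:-→d4:-→d5:-→d6:-→d7:-→d8:-→d9:-→d10:-→d11:-→d12:-→d13:-→d14:-→d15:-→d16:-→d17:-→d18:-→d19:H3→d20:-→d21:-→d22:H0→d23:-→d24:-→d25:-→d26:-→d27:-→d28:-→d29:-→d30:-→d31:H2→d32:H0  best=H0
  + 47.93.0.0/20 (H0) depth=20
  + 47.93.0.30/32 (H4) depth=32
  + 158.17.60.240/28 (H0) depth=28
  ? 47.93.0.30  path d0:H4→d1:-→d2:-→d3:-→d4:-→d5:-→d6:-→d7:-→d8:-→d9:-→d10:-→d11:-→d12:-→d13:-→d14:-→d15:-→d16:-→d17:-→d18:-→d19:H3→d20:H0→d21:-→d22:H0→d23:-→d24:-→d25:-→d26:-→d27:-→d28:-→d29:-→d30:-→d31:H2→d32:H4  best=H4
  ? 43.93.0.30  path d0:H4→d1:-→d2:-→d3:-→d4:-→d5:-  best=H4
  ? 47.93.0.30  path d0:H4→d1:-→d2:-→d3:-→d4:-→d5:-→d6:-→d7:-→d8:-→d9:-→d10:-→d11:-→d12:-→d13:-→d14:-→d15:-→d16:-→d17:-→d18:-→d19:H3→d20:H0→d21:-→d22:H0→d23:-→d24:-→d25:-→d26:-→d27:-→d28:-→d29:-→d30:-→d31:H2→d32:H4  best=H4
  + 158.0.0.0/8 (H1) depth=8
  ? 47.93.0.3  path d0:H4→d1:-→d2:-→d3:-→d4:-→d5:-→d6:-→d7:-→d8:-→d9:-→d10:-→d11:-→d12:-→d13:-→d14:-→d15:-→d16:-→d17:-→d18:-→d19:H3→d20:H0→d21:-→d22:H0→d23:-→d24:-→d25:-→d26:-→d27:-  best=H0
  + 158.17.60.246/31 (H4) depth=31
  ? 47.93.1.111  path d0:H4→d1:-→d2:-→d3:-→d4:-→d5:-→d6:-→d7:-→d8:-→d9:-→d10:-→d11:-→d12:-→d13:-→d14:-→d15:-→d16:-→d17:-→d18:-→d19:H3→d20:H0→d21:-→d22:H0→d23:-  best=H0
  + 47.93.0.30/32 (H0) depth=32

== LOOKUPS ==
["H1","H0","H0","H4","H4","H4","H0","H0"]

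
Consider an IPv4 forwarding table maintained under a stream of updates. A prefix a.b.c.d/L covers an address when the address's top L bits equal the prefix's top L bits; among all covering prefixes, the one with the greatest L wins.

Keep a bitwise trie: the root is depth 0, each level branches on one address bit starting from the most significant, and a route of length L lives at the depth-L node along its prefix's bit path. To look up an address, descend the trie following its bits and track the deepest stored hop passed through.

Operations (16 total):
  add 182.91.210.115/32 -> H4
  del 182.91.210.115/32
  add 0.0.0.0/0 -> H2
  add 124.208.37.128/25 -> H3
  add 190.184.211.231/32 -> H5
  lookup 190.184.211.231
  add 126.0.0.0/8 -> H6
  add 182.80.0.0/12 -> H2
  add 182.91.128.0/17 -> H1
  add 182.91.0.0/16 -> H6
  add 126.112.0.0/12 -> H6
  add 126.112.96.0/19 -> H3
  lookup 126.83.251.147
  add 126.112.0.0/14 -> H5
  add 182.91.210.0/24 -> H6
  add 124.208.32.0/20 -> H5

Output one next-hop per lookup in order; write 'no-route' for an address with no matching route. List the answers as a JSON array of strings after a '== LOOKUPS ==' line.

Trace:
  add 182.91.210.115/32 -> H4 at depth 32
  - 182.91.210.115/32 clear@32
  add 0.0.0.0/0 -> H2 at depth 0
  add 124.208.37.128/25 -> H3 at depth 25
  add 190.184.211.231/32 -> H5 at depth 32
  Q 190.184.211.231: descend 10111110101110001101001111100111 ; hops seen [H2,H5] ; pick H5
  add 126.0.0.0/8 -> H6 at depth 8
  add 182.80.0.0/12 -> H2 at depth 12
  add 182.91.128.0/17 -> H1 at depth 17
  add 182.91.0.0/16 -> H6 at depth 16
  add 126.112.0.0/12 -> H6 at depth 12
  add 126.112.96.0/19 -> H3 at depth 19
  Q 126.83.251.147: descend 0111111001 ; hops seen [H2,H6] ; pick H6
  add 126.112.0.0/14 -> H5 at depth 14
  add 182.91.210.0/24 -> H6 at depth 24
  add 124.208.32.0/20 -> H5 at depth 20

== LOOKUPS ==
["H5","H6"]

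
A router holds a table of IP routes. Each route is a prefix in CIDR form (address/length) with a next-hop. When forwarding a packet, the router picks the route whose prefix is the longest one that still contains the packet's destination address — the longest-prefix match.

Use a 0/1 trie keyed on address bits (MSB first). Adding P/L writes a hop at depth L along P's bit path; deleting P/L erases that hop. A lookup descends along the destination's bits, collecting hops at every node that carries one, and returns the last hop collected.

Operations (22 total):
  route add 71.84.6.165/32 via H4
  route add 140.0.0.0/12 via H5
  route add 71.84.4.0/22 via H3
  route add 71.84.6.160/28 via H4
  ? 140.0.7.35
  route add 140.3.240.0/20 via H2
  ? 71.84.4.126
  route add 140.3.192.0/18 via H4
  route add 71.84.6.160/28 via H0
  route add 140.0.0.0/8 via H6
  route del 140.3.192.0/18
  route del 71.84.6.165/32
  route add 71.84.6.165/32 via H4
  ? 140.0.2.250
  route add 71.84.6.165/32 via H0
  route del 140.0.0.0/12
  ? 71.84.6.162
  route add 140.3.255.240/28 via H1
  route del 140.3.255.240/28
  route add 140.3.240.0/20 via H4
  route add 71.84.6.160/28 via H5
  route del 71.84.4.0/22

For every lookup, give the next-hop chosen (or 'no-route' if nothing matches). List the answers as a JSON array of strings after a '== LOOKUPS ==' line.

Trace:
  + 71.84.6.165/32 (H4) depth=32
  + 140.0.0.0/12 (H5) depth=12
  + 71.84.4.0/22 (H3) depth=22
  + 71.84.6.160/28 (H4) depth=28
  Q 140.0.7.35: descend 100011000000 ; hops seen [H5] ; pick H5
  + 140.3.240.0/20 (H2) depth=20
  Q 71.84.4.126: descend 0100011101010100000001 ; hops seen [H3] ; pick H3
  + 140.3.192.0/18 (H4) depth=18
  + 71.84.6.160/28 (H0) depth=28
  + 140.0.0.0/8 (H6) depth=8
  - 140.3.192.0/18 clear@18
  - 71.84.6.165/32 clear@32
  + 71.84.6.165/32 (H4) depth=32
  Q 140.0.2.250: descend 10001100000000 ; hops seen [H6,H5] ; pick H5
  + 71.84.6.165/32 (H0) depth=32
  - 140.0.0.0/12 clear@12
  Q 71.84.6.162: descend 01000111010101000000011010100 ; hops seen [H3,H0] ; pick H0
  + 140.3.255.240/28 (H1) depth=28
  - 140.3.255.240/28 clear@28
  + 140.3.240.0/20 (H4) depth=20
  + 71.84.6.160/28 (H5) depth=28
  - 71.84.4.0/22 clear@22

== LOOKUPS ==
["H5","H3","H5","H0"]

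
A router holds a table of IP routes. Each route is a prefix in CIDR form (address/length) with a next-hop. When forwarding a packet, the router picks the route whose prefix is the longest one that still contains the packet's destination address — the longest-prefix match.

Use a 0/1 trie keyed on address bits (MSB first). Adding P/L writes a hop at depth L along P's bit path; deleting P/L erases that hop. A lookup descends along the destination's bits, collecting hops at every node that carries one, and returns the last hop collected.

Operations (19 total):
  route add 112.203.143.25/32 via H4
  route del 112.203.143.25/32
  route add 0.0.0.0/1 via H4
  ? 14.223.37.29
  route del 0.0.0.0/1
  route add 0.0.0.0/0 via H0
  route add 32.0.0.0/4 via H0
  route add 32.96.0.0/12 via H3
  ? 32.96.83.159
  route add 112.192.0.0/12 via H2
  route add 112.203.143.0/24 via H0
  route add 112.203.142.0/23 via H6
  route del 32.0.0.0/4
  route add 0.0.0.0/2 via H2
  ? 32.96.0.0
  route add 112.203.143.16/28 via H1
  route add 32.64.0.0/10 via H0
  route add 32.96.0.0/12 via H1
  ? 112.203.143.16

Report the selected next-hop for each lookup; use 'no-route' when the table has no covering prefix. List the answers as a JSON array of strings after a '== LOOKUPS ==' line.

Trace:
  add 112.203.143.25/32 -> H4 at depth 32
  - 112.203.143.25/32 clear@32
  add 0.0.0.0/1 -> H4 at depth 1
  Q 14.223.37.29: descend 0 ; hops seen [H4] ; pick H4
  - 0.0.0.0/1 clear@1
  add 0.0.0.0/0 -> H0 at depth 0
  add 32.0.0.0/4 -> H0 at depth 4
  add 32.96.0.0/12 -> H3 at depth 12
  Q 32.96.83.159: descend 001000000110 ; hops seen [H0,H0,H3] ; pick H3
  add 112.192.0.0/12 -> H2 at depth 12
  add 112.203.143.0/24 -> H0 at depth 24
  add 112.203.142.0/23 -> H6 at depth 23
  - 32.0.0.0/4 clear@4
  add 0.0.0.0/2 -> H2 at depth 2
  Q 32.96.0.0: descend 001000000110 ; hops seen [H0,H2,H3] ; pick H3
  add 112.203.143.16/28 -> H1 at depth 28
  add 32.64.0.0/10 -> H0 at depth 10
  add 32.96.0.0/12 -> H1 at depth 12
  Q 112.203.143.16: descend 0111000011001011100011110001 ; hops seen [H0,H2,H6,H0,H1] ; pick H1

== LOOKUPS ==
["H4","H3","H3","H1"]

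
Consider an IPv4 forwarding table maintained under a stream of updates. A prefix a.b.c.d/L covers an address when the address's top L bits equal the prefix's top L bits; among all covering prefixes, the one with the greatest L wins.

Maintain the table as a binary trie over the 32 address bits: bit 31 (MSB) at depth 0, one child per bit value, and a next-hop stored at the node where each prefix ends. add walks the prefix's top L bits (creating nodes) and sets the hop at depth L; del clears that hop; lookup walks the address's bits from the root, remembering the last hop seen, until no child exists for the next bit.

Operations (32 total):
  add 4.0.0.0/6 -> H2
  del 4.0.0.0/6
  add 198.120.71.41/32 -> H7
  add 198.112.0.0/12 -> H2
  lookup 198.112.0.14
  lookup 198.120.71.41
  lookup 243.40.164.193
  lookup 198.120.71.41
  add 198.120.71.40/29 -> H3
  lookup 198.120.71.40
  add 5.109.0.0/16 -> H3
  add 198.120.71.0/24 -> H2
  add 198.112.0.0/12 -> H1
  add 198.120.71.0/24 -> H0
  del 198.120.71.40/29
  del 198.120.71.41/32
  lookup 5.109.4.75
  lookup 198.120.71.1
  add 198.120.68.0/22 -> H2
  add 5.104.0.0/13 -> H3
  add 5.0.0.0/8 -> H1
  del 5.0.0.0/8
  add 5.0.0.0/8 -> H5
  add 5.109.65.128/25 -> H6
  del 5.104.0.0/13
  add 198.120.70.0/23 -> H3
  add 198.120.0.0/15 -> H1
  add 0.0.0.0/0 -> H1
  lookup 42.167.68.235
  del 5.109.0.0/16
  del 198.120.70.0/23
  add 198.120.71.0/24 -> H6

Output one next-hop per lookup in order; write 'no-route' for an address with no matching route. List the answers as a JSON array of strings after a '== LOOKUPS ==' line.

Process each operation:
  add 4.0.0.0/6 -> H2 at depth 6
  - 4.0.0.0/6 clear@6
  add 198.120.71.41/32 -> H7 at depth 32
  add 198.112.0.0/12 -> H2 at depth 12
  lookup 198.112.0.14: bits 110001100111 walk d0:-→d1:-→d2:-→d3:-→d4:-→d5:-→d6:-→d7:-→d8:-→d9:-→d10:-→d11:-→d12:H2 -> H2
  lookup 198.120.71.41: bits 11000110011110000100011100101001 walk d0:-→d1:-→d2:-→d3:-→d4:-→d5:-→d6:-→d7:-→d8:-→d9:-→d10:-→d11:-→d12:H2→d13:-→d14:-→d15:-→d16:-→d17:-→d18:-→d19:-→d20:-→d21:-→d22:-→d23:-→d24:-→d25:-→d26:-→d27:-→d28:-→d29:-→d30:-→d31:-→d32:H7 -> H7
  lookup 243.40.164.193: bits 11 walk d0:-→d1:-→d2:- -> no-route
  lookup 198.120.71.41: bits 11000110011110000100011100101001 walk d0:-→d1:-→d2:-→d3:-→d4:-→d5:-→d6:-→d7:-→d8:-→d9:-→d10:-→d11:-→d12:H2→d13:-→d14:-→d15:-→d16:-→d17:-→d18:-→d19:-→d20:-→d21:-→d22:-→d23:-→d24:-→d25:-→d26:-→d27:-→d28:-→d29:-→d30:-→d31:-→d32:H7 -> H7
  add 198.120.71.40/29 -> H3 at depth 29
  lookup 198.120.71.40: bits 1100011001111000010001110010100 walk d0:-→d1:-→d2:-→d3:-→d4:-→d5:-→d6:-→d7:-→d8:-→d9:-→d10:-→d11:-→d12:H2→d13:-→d14:-→d15:-→d16:-→d17:-→d18:-→d19:-→d20:-→d21:-→d22:-→d23:-→d24:-→d25:-→d26:-→d27:-→d28:-→d29:H3→d30:-→d31:- -> H3
  add 5.109.0.0/16 -> H3 at depth 16
  add 198.120.71.0/24 -> H2 at depth 24
  add 198.112.0.0/12 -> H1 at depth 12
  add 198.120.71.0/24 -> H0 at depth 24
  - 198.120.71.40/29 clear@29
  - 198.120.71.41/32 clear@32
  lookup 5.109.4.75: bits 0000010101101101 walk d0:-→d1:-→d2:-→d3:-→d4:-→d5:-→d6:-→d7:-→d8:-→d9:-→d10:-→d11:-→d12:-→d13:-→d14:-→d15:-→d16:H3 -> H3
  lookup 198.120.71.1: bits 11000110011110000100011100 walk d0:-→d1:-→d2:-→d3:-→d4:-→d5:-→d6:-→d7:-→d8:-→d9:-→d10:-→d11:-→d12:H1→d13:-→d14:-→d15:-→d16:-→d17:-→d18:-→d19:-→d20:-→d21:-→d22:-→d23:-→d24:H0→d25:-→d26:- -> H0
  add 198.120.68.0/22 -> H2 at depth 22
  add 5.104.0.0/13 -> H3 at depth 13
  add 5.0.0.0/8 -> H1 at depth 8
  - 5.0.0.0/8 clear@8
  add 5.0.0.0/8 -> H5 at depth 8
  add 5.109.65.128/25 -> H6 at depth 25
  - 5.104.0.0/13 clear@13
  add 198.120.70.0/23 -> H3 at depth 23
  add 198.120.0.0/15 -> H1 at depth 15
  add 0.0.0.0/0 -> H1 at depth 0
  lookup 42.167.68.235: bits 00 walk d0:H1→d1:-→d2:- -> H1
  - 5.109.0.0/16 clear@16
  - 198.120.70.0/23 clear@23
  add 198.120.71.0/24 -> H6 at depth 24

== LOOKUPS ==
["H2","H7","no-route","H7","H3","H3","H0","H1"]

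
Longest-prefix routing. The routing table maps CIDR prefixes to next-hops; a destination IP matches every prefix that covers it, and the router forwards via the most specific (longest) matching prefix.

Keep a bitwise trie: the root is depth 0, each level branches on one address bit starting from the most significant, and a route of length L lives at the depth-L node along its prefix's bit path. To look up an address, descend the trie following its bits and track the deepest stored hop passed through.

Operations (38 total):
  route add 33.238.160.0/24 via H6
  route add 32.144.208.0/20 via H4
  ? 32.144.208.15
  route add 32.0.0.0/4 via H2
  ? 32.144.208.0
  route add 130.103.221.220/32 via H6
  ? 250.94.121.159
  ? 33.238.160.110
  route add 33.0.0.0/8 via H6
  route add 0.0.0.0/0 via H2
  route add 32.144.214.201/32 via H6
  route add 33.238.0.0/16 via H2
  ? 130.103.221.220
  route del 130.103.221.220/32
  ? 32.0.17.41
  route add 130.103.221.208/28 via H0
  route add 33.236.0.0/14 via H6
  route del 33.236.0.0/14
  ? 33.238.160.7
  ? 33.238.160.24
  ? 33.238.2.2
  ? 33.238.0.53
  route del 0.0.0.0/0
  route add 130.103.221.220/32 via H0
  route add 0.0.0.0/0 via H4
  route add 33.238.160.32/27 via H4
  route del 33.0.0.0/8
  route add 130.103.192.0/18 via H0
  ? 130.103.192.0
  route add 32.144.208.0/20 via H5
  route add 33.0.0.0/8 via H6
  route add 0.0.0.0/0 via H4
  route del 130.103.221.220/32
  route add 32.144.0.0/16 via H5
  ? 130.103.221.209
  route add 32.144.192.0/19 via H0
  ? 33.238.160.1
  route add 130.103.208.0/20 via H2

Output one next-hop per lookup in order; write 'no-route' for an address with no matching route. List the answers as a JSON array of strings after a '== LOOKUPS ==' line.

Apply in order:
  + 33.238.160.0/24 (H6) depth=24
  + 32.144.208.0/20 (H4) depth=20
  ? 32.144.208.15  path d0:-→d1:-→d2:-→d3:-→d4:-→d5:-→d6:-→d7:-→d8:-→d9:-→d10:-→d11:-→d12:-→d13:-→d14:-→d15:-→d16:-→d17:-→d18:-→d19:-→d20:H4  best=H4
  + 32.0.0.0/4 (H2) depth=4
  ? 32.144.208.0  path d0:-→d1:-→d2:-→d3:-→d4:H2→d5:-→d6:-→d7:-→d8:-→d9:-→d10:-→d11:-→d12:-→d13:-→d14:-→d15:-→d16:-→d17:-→d18:-→d19:-→d20:H4  best=H4
  + 130.103.221.220/32 (H6) depth=32
  ? 250.94.121.159  path d0:-→d1:-  best=no-route
  ? 33.238.160.110  path d0:-→d1:-→d2:-→d3:-→d4:H2→d5:-→d6:-→d7:-→d8:-→d9:-→d10:-→d11:-→d12:-→d13:-→d14:-→d15:-→d16:-→d17:-→d18:-→d19:-→d20:-→d21:-→d22:-→d23:-→d24:H6  best=H6
  + 33.0.0.0/8 (H6) depth=8
  + 0.0.0.0/0 (H2) depth=0
  + 32.144.214.201/32 (H6) depth=32
  + 33.238.0.0/16 (H2) depth=16
  ? 130.103.221.220  path d0:H2→d1:-→d2:-→d3:-→d4:-→d5:-→d6:-→d7:-→d8:-→d9:-→d10:-→d11:-→d12:-→d13:-→d14:-→d15:-→d16:-→d17:-→d18:-→d19:-→d20:-→d21:-→d22:-→d23:-→d24:-→d25:-→d26:-→d27:-→d28:-→d29:-→d30:-→d31:-→d32:H6  best=H6
  del 130.103.221.220/32 (clear depth 32)
  ? 32.0.17.41  path d0:H2→d1:-→d2:-→d3:-→d4:H2→d5:-→d6:-→d7:-→d8:-  best=H2
  + 130.103.221.208/28 (H0) depth=28
  + 33.236.0.0/14 (H6) depth=14
  del 33.236.0.0/14 (clear depth 14)
  ? 33.238.160.7  path d0:H2→d1:-→d2:-→d3:-→d4:H2→d5:-→d6:-→d7:-→d8:H6→d9:-→d10:-→d11:-→d12:-→d13:-→d14:-→d15:-→d16:H2→d17:-→d18:-→d19:-→d20:-→d21:-→d22:-→d23:-→d24:H6  best=H6
  ? 33.238.160.24  path d0:H2→d1:-→d2:-→d3:-→d4:H2→d5:-→d6:-→d7:-→d8:H6→d9:-→d10:-→d11:-→d12:-→d13:-→d14:-→d15:-→d16:H2→d17:-→d18:-→d19:-→d20:-→d21:-→d22:-→d23:-→d24:H6  best=H6
  ? 33.238.2.2  path d0:H2→d1:-→d2:-→d3:-→d4:H2→d5:-→d6:-→d7:-→d8:H6→d9:-→d10:-→d11:-→d12:-→d13:-→d14:-→d15:-→d16:H2  best=H2
  ? 33.238.0.53  path d0:H2→d1:-→d2:-→d3:-→d4:H2→d5:-→d6:-→d7:-→d8:H6→d9:-→d10:-→d11:-→d12:-→d13:-→d14:-→d15:-→d16:H2  best=H2
  del 0.0.0.0/0 (clear depth 0)
  + 130.103.221.220/32 (H0) depth=32
  + 0.0.0.0/0 (H4) depth=0
  + 33.238.160.32/27 (H4) depth=27
  del 33.0.0.0/8 (clear depth 8)
  + 130.103.192.0/18 (H0) depth=18
  ? 130.103.192.0  path d0:H4→d1:-→d2:-→d3:-→d4:-→d5:-→d6:-→d7:-→d8:-→d9:-→d10:-→d11:-→d12:-→d13:-→d14:-→d15:-→d16:-→d17:-→d18:H0→d19:-  best=H0
  + 32.144.208.0/20 (H5) depth=20
  + 33.0.0.0/8 (H6) depth=8
  + 0.0.0.0/0 (H4) depth=0
  del 130.103.221.220/32 (clear depth 32)
  + 32.144.0.0/16 (H5) depth=16
  ? 130.103.221.209  path d0:H4→d1:-→d2:-→d3:-→d4:-→d5:-→d6:-→d7:-→d8:-→d9:-→d10:-→d11:-→d12:-→d13:-→d14:-→d15:-→d16:-→d17:-→d18:H0→d19:-→d20:-→d21:-→d22:-→d23:-→d24:-→d25:-→d26:-→d27:-→d28:H0  best=H0
  + 32.144.192.0/19 (H0) depth=19
  ? 33.238.160.1  path d0:H4→d1:-→d2:-→d3:-→d4:H2→d5:-→d6:-→d7:-→d8:H6→d9:-→d10:-→d11:-→d12:-→d13:-→d14:-→d15:-→d16:H2→d17:-→d18:-→d19:-→d20:-→d21:-→d22:-→d23:-→d24:H6→d25:-→d26:-  best=H6
  + 130.103.208.0/20 (H2) depth=20

== LOOKUPS ==
["H4","H4","no-route","H6","H6","H2","H6","H6","H2","H2","H0","H0","H6"]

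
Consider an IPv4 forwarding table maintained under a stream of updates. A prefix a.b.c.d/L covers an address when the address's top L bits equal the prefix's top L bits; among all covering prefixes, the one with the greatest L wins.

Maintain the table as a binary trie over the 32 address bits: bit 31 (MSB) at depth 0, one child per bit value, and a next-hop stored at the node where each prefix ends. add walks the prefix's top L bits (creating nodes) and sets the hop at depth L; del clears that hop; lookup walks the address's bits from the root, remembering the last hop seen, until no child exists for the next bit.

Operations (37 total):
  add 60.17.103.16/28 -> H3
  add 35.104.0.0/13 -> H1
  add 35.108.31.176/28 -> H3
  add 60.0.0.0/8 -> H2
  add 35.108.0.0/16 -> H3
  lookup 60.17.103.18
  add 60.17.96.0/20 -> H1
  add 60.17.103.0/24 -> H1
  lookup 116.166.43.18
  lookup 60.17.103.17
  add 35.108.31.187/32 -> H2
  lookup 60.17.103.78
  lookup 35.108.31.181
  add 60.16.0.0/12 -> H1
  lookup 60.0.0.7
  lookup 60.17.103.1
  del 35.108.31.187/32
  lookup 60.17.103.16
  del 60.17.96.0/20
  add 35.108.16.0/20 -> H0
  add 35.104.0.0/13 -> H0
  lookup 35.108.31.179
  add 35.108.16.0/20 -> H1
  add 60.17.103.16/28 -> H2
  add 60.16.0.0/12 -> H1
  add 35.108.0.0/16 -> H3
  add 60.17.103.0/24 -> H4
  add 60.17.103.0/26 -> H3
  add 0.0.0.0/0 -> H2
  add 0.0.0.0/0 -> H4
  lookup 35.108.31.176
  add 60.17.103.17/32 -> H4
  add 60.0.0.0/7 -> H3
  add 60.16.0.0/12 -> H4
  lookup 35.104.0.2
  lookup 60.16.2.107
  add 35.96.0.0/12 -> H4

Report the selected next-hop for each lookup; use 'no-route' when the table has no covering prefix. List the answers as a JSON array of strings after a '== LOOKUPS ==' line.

Trace:
  + 60.17.103.16/28 (H3) depth=28
  + 35.104.0.0/13 (H1) depth=13
  + 35.108.31.176/28 (H3) depth=28
  + 60.0.0.0/8 (H2) depth=8
  + 35.108.0.0/16 (H3) depth=16
  ? 60.17.103.18  path d0:-→d1:-→d2:-→d3:-→d4:-→d5:-→d6:-→d7:-→d8:H2→d9:-→d10:-→d11:-→d12:-→d13:-→d14:-→d15:-→d16:-→d17:-→d18:-→d19:-→d20:-→d21:-→d22:-→d23:-→d24:-→d25:-→d26:-→d27:-→d28:H3  best=H3
  + 60.17.96.0/20 (H1) depth=20
  + 60.17.103.0/24 (H1) depth=24
  ? 116.166.43.18  path d0:-→d1:-  best=no-route
  ? 60.17.103.17  path d0:-→d1:-→d2:-→d3:-→d4:-→d5:-→d6:-→d7:-→d8:H2→d9:-→d10:-→d11:-→d12:-→d13:-→d14:-→d15:-→d16:-→d17:-→d18:-→d19:-→d20:H1→d21:-→d22:-→d23:-→d24:H1→d25:-→d26:-→d27:-→d28:H3  best=H3
  + 35.108.31.187/32 (H2) depth=32
  ? 60.17.103.78  path d0:-→d1:-→d2:-→d3:-→d4:-→d5:-→d6:-→d7:-→d8:H2→d9:-→d10:-→d11:-→d12:-→d13:-→d14:-→d15:-→d16:-→d17:-→d18:-→d19:-→d20:H1→d21:-→d22:-→d23:-→d24:H1→d25:-  best=H1
  ? 35.108.31.181  path d0:-→d1:-→d2:-→d3:-→d4:-→d5:-→d6:-→d7:-→d8:-→d9:-→d10:-→d11:-→d12:-→d13:H1→d14:-→d15:-→d16:H3→d17:-→d18:-→d19:-→d20:-→d21:-→d22:-→d23:-→d24:-→d25:-→d26:-→d27:-→d28:H3  best=H3
  + 60.16.0.0/12 (H1) depth=12
  ? 60.0.0.7  path d0:-→d1:-→d2:-→d3:-→d4:-→d5:-→d6:-→d7:-→d8:H2→d9:-→d10:-→d11:-  best=H2
  ? 60.17.103.1  path d0:-→d1:-→d2:-→d3:-→d4:-→d5:-→d6:-→d7:-→d8:H2→d9:-→d10:-→d11:-→d12:H1→d13:-→d14:-→d15:-→d16:-→d17:-→d18:-→d19:-→d20:H1→d21:-→d22:-→d23:-→d24:H1→d25:-→d26:-→d27:-  best=H1
  del 35.108.31.187/32 (clear depth 32)
  ? 60.17.103.16  path d0:-→d1:-→d2:-→d3:-→d4:-→d5:-→d6:-→d7:-→d8:H2→d9:-→d10:-→d11:-→d12:H1→d13:-→d14:-→d15:-→d16:-→d17:-→d18:-→d19:-→d20:H1→d21:-→d22:-→d23:-→d24:H1→d25:-→d26:-→d27:-→d28:H3  best=H3
  del 60.17.96.0/20 (clear depth 20)
  + 35.108.16.0/20 (H0) depth=20
  + 35.104.0.0/13 (H0) depth=13
  ? 35.108.31.179  path d0:-→d1:-→d2:-→d3:-→d4:-→d5:-→d6:-→d7:-→d8:-→d9:-→d10:-→d11:-→d12:-→d13:H0→d14:-→d15:-→d16:H3→d17:-→d18:-→d19:-→d20:H0→d21:-→d22:-→d23:-→d24:-→d25:-→d26:-→d27:-→d28:H3  best=H3
  + 35.108.16.0/20 (H1) depth=20
  + 60.17.103.16/28 (H2) depth=28
  + 60.16.0.0/12 (H1) depth=12
  + 35.108.0.0/16 (H3) depth=16
  + 60.17.103.0/24 (H4) depth=24
  + 60.17.103.0/26 (H3) depth=26
  + 0.0.0.0/0 (H2) depth=0
  + 0.0.0.0/0 (H4) depth=0
  ? 35.108.31.176  path d0:H4→d1:-→d2:-→d3:-→d4:-→d5:-→d6:-→d7:-→d8:-→d9:-→d10:-→d11:-→d12:-→d13:H0→d14:-→d15:-→d16:H3→d17:-→d18:-→d19:-→d20:H1→d21:-→d22:-→d23:-→d24:-→d25:-→d26:-→d27:-→d28:H3  best=H3
  + 60.17.103.17/32 (H4) depth=32
  + 60.0.0.0/7 (H3) depth=7
  + 60.16.0.0/12 (H4) depth=12
  ? 35.104.0.2  path d0:H4→d1:-→d2:-→d3:-→d4:-→d5:-→d6:-→d7:-→d8:-→d9:-→d10:-→d11:-→d12:-→d13:H0  best=H0
  ? 60.16.2.107  path d0:H4→d1:-→d2:-→d3:-→d4:-→d5:-→d6:-→d7:H3→d8:H2→d9:-→d10:-→d11:-→d12:H4→d13:-→d14:-→d15:-  best=H4
  + 35.96.0.0/12 (H4) depth=12

== LOOKUPS ==
["H3","no-route","H3","H1","H3","H2","H1","H3","H3","H3","H0","H4"]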